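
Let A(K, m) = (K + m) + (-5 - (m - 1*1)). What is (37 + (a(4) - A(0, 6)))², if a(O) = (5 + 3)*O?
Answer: 5329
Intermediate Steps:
a(O) = 8*O
A(K, m) = -4 + K (A(K, m) = (K + m) + (-5 - (m - 1)) = (K + m) + (-5 - (-1 + m)) = (K + m) + (-5 + (1 - m)) = (K + m) + (-4 - m) = -4 + K)
(37 + (a(4) - A(0, 6)))² = (37 + (8*4 - (-4 + 0)))² = (37 + (32 - 1*(-4)))² = (37 + (32 + 4))² = (37 + 36)² = 73² = 5329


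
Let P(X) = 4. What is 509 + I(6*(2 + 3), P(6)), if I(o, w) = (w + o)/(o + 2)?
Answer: 8161/16 ≈ 510.06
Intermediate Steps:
I(o, w) = (o + w)/(2 + o)
509 + I(6*(2 + 3), P(6)) = 509 + (6*(2 + 3) + 4)/(2 + 6*(2 + 3)) = 509 + (6*5 + 4)/(2 + 6*5) = 509 + (30 + 4)/(2 + 30) = 509 + 34/32 = 509 + (1/32)*34 = 509 + 17/16 = 8161/16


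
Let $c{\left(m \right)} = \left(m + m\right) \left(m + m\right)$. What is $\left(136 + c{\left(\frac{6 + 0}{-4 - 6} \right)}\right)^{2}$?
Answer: $\frac{11806096}{625} \approx 18890.0$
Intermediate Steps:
$c{\left(m \right)} = 4 m^{2}$ ($c{\left(m \right)} = 2 m 2 m = 4 m^{2}$)
$\left(136 + c{\left(\frac{6 + 0}{-4 - 6} \right)}\right)^{2} = \left(136 + 4 \left(\frac{6 + 0}{-4 - 6}\right)^{2}\right)^{2} = \left(136 + 4 \left(\frac{6}{-10}\right)^{2}\right)^{2} = \left(136 + 4 \left(6 \left(- \frac{1}{10}\right)\right)^{2}\right)^{2} = \left(136 + 4 \left(- \frac{3}{5}\right)^{2}\right)^{2} = \left(136 + 4 \cdot \frac{9}{25}\right)^{2} = \left(136 + \frac{36}{25}\right)^{2} = \left(\frac{3436}{25}\right)^{2} = \frac{11806096}{625}$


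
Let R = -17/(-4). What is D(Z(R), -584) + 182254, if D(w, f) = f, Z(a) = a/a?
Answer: 181670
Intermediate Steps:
R = 17/4 (R = -17*(-¼) = 17/4 ≈ 4.2500)
Z(a) = 1
D(Z(R), -584) + 182254 = -584 + 182254 = 181670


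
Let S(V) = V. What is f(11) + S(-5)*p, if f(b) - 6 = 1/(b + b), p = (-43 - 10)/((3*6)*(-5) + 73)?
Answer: -3569/374 ≈ -9.5428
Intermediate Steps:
p = 53/17 (p = -53/(18*(-5) + 73) = -53/(-90 + 73) = -53/(-17) = -53*(-1/17) = 53/17 ≈ 3.1176)
f(b) = 6 + 1/(2*b) (f(b) = 6 + 1/(b + b) = 6 + 1/(2*b))
f(11) + S(-5)*p = (6 + (½)/11) - 5*53/17 = (6 + (½)*(1/11)) - 265/17 = (6 + 1/22) - 265/17 = 133/22 - 265/17 = -3569/374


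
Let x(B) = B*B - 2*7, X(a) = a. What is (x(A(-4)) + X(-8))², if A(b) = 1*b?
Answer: 36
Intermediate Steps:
A(b) = b
x(B) = -14 + B² (x(B) = B² - 14 = -14 + B²)
(x(A(-4)) + X(-8))² = ((-14 + (-4)²) - 8)² = ((-14 + 16) - 8)² = (2 - 8)² = (-6)² = 36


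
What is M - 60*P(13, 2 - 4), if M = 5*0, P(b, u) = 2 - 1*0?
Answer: -120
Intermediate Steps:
P(b, u) = 2 (P(b, u) = 2 + 0 = 2)
M = 0
M - 60*P(13, 2 - 4) = 0 - 60*2 = 0 - 120 = -120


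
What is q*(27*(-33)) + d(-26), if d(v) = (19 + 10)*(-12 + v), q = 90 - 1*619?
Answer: 470237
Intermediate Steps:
q = -529 (q = 90 - 619 = -529)
d(v) = -348 + 29*v (d(v) = 29*(-12 + v) = -348 + 29*v)
q*(27*(-33)) + d(-26) = -14283*(-33) + (-348 + 29*(-26)) = -529*(-891) + (-348 - 754) = 471339 - 1102 = 470237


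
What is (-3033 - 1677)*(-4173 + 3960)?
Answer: 1003230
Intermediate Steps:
(-3033 - 1677)*(-4173 + 3960) = -4710*(-213) = 1003230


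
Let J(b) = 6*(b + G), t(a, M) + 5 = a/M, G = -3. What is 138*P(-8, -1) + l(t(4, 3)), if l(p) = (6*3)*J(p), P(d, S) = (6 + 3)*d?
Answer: -10656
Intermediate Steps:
t(a, M) = -5 + a/M
J(b) = -18 + 6*b (J(b) = 6*(b - 3) = 6*(-3 + b) = -18 + 6*b)
P(d, S) = 9*d
l(p) = -324 + 108*p (l(p) = (6*3)*(-18 + 6*p) = 18*(-18 + 6*p) = -324 + 108*p)
138*P(-8, -1) + l(t(4, 3)) = 138*(9*(-8)) + (-324 + 108*(-5 + 4/3)) = 138*(-72) + (-324 + 108*(-5 + 4*(⅓))) = -9936 + (-324 + 108*(-5 + 4/3)) = -9936 + (-324 + 108*(-11/3)) = -9936 + (-324 - 396) = -9936 - 720 = -10656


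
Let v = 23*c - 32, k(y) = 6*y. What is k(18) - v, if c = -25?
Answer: 715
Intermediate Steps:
v = -607 (v = 23*(-25) - 32 = -575 - 32 = -607)
k(18) - v = 6*18 - 1*(-607) = 108 + 607 = 715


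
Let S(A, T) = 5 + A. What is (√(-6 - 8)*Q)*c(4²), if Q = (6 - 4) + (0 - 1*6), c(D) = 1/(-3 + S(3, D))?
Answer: -4*I*√14/5 ≈ -2.9933*I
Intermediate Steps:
c(D) = ⅕ (c(D) = 1/(-3 + (5 + 3)) = 1/(-3 + 8) = 1/5 = ⅕)
Q = -4 (Q = 2 + (0 - 6) = 2 - 6 = -4)
(√(-6 - 8)*Q)*c(4²) = (√(-6 - 8)*(-4))*(⅕) = (√(-14)*(-4))*(⅕) = ((I*√14)*(-4))*(⅕) = -4*I*√14*(⅕) = -4*I*√14/5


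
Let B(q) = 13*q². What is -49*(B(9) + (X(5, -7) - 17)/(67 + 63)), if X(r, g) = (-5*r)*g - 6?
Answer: -3357529/65 ≈ -51654.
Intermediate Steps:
X(r, g) = -6 - 5*g*r (X(r, g) = -5*g*r - 6 = -6 - 5*g*r)
-49*(B(9) + (X(5, -7) - 17)/(67 + 63)) = -49*(13*9² + ((-6 - 5*(-7)*5) - 17)/(67 + 63)) = -49*(13*81 + ((-6 + 175) - 17)/130) = -49*(1053 + (169 - 17)*(1/130)) = -49*(1053 + 152*(1/130)) = -49*(1053 + 76/65) = -49*68521/65 = -3357529/65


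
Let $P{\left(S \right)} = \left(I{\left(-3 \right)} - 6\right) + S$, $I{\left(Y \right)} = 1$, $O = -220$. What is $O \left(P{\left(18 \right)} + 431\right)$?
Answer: $-97680$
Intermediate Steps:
$P{\left(S \right)} = -5 + S$ ($P{\left(S \right)} = \left(1 - 6\right) + S = -5 + S$)
$O \left(P{\left(18 \right)} + 431\right) = - 220 \left(\left(-5 + 18\right) + 431\right) = - 220 \left(13 + 431\right) = \left(-220\right) 444 = -97680$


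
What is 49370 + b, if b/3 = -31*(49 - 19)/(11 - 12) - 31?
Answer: 52067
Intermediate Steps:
b = 2697 (b = 3*(-31*(49 - 19)/(11 - 12) - 31) = 3*(-930/(-1) - 31) = 3*(-930*(-1) - 31) = 3*(-31*(-30) - 31) = 3*(930 - 31) = 3*899 = 2697)
49370 + b = 49370 + 2697 = 52067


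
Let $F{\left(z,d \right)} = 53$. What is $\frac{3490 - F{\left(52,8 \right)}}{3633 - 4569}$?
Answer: $- \frac{3437}{936} \approx -3.672$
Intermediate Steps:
$\frac{3490 - F{\left(52,8 \right)}}{3633 - 4569} = \frac{3490 - 53}{3633 - 4569} = \frac{3490 - 53}{-936} = 3437 \left(- \frac{1}{936}\right) = - \frac{3437}{936}$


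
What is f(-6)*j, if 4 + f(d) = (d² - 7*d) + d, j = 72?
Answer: 4896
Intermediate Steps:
f(d) = -4 + d² - 6*d (f(d) = -4 + ((d² - 7*d) + d) = -4 + (d² - 6*d) = -4 + d² - 6*d)
f(-6)*j = (-4 + (-6)² - 6*(-6))*72 = (-4 + 36 + 36)*72 = 68*72 = 4896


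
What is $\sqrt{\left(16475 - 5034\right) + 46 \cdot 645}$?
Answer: $7 \sqrt{839} \approx 202.76$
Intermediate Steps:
$\sqrt{\left(16475 - 5034\right) + 46 \cdot 645} = \sqrt{\left(16475 - 5034\right) + 29670} = \sqrt{11441 + 29670} = \sqrt{41111} = 7 \sqrt{839}$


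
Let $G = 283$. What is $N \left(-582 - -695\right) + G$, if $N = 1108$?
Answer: $125487$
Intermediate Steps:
$N \left(-582 - -695\right) + G = 1108 \left(-582 - -695\right) + 283 = 1108 \left(-582 + 695\right) + 283 = 1108 \cdot 113 + 283 = 125204 + 283 = 125487$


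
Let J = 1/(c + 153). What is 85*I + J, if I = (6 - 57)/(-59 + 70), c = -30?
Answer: -533194/1353 ≈ -394.08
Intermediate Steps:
J = 1/123 (J = 1/(-30 + 153) = 1/123 ≈ 0.0081301)
I = -51/11 ≈ -4.6364
85*I + J = 85*(-51/11) + 1/123 = -4335/11 + 1/123 = -533194/1353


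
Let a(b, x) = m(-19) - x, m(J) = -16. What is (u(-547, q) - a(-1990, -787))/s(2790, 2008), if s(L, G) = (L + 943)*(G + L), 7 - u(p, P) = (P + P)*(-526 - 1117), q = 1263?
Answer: 2074727/8955467 ≈ 0.23167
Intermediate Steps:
u(p, P) = 7 + 3286*P (u(p, P) = 7 - (P + P)*(-526 - 1117) = 7 - 2*P*(-1643) = 7 - (-3286)*P = 7 + 3286*P)
s(L, G) = (943 + L)*(G + L)
a(b, x) = -16 - x
(u(-547, q) - a(-1990, -787))/s(2790, 2008) = ((7 + 3286*1263) - (-16 - 1*(-787)))/(2790**2 + 943*2008 + 943*2790 + 2008*2790) = ((7 + 4150218) - (-16 + 787))/(7784100 + 1893544 + 2630970 + 5602320) = (4150225 - 1*771)/17910934 = (4150225 - 771)*(1/17910934) = 4149454*(1/17910934) = 2074727/8955467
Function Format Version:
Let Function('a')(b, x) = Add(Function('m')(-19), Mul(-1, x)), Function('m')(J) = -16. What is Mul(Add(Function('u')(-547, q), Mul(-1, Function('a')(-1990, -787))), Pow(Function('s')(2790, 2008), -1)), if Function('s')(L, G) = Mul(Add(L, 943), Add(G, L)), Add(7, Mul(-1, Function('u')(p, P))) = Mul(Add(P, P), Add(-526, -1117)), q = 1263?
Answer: Rational(2074727, 8955467) ≈ 0.23167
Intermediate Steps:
Function('u')(p, P) = Add(7, Mul(3286, P)) (Function('u')(p, P) = Add(7, Mul(-1, Mul(Add(P, P), Add(-526, -1117)))) = Add(7, Mul(-1, Mul(Mul(2, P), -1643))) = Add(7, Mul(-1, Mul(-3286, P))) = Add(7, Mul(3286, P)))
Function('s')(L, G) = Mul(Add(943, L), Add(G, L))
Function('a')(b, x) = Add(-16, Mul(-1, x))
Mul(Add(Function('u')(-547, q), Mul(-1, Function('a')(-1990, -787))), Pow(Function('s')(2790, 2008), -1)) = Mul(Add(Add(7, Mul(3286, 1263)), Mul(-1, Add(-16, Mul(-1, -787)))), Pow(Add(Pow(2790, 2), Mul(943, 2008), Mul(943, 2790), Mul(2008, 2790)), -1)) = Mul(Add(Add(7, 4150218), Mul(-1, Add(-16, 787))), Pow(Add(7784100, 1893544, 2630970, 5602320), -1)) = Mul(Add(4150225, Mul(-1, 771)), Pow(17910934, -1)) = Mul(Add(4150225, -771), Rational(1, 17910934)) = Mul(4149454, Rational(1, 17910934)) = Rational(2074727, 8955467)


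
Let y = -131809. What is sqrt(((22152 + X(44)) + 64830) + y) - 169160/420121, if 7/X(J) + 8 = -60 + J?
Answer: -169160/420121 + I*sqrt(6455130)/12 ≈ -0.40265 + 211.72*I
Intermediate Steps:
X(J) = 7/(-68 + J) (X(J) = 7/(-8 + (-60 + J)) = 7/(-68 + J))
sqrt(((22152 + X(44)) + 64830) + y) - 169160/420121 = sqrt(((22152 + 7/(-68 + 44)) + 64830) - 131809) - 169160/420121 = sqrt(((22152 + 7/(-24)) + 64830) - 131809) - 169160/420121 = sqrt(((22152 + 7*(-1/24)) + 64830) - 131809) - 1*169160/420121 = sqrt(((22152 - 7/24) + 64830) - 131809) - 169160/420121 = sqrt((531641/24 + 64830) - 131809) - 169160/420121 = sqrt(2087561/24 - 131809) - 169160/420121 = sqrt(-1075855/24) - 169160/420121 = I*sqrt(6455130)/12 - 169160/420121 = -169160/420121 + I*sqrt(6455130)/12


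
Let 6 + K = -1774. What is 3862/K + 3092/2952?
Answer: -184277/164205 ≈ -1.1222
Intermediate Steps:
K = -1780 (K = -6 - 1774 = -1780)
3862/K + 3092/2952 = 3862/(-1780) + 3092/2952 = 3862*(-1/1780) + 3092*(1/2952) = -1931/890 + 773/738 = -184277/164205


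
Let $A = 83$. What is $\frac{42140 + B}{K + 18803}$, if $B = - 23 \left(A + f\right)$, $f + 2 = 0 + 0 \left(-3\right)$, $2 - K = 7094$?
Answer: $\frac{40277}{11711} \approx 3.4392$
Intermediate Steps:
$K = -7092$ ($K = 2 - 7094 = -7092$)
$f = -2$ ($f = -2 + \left(0 + 0 \left(-3\right)\right) = -2 + \left(0 + 0\right) = -2 + 0 = -2$)
$B = -1863$ ($B = - 23 \left(83 - 2\right) = \left(-23\right) 81 = -1863$)
$\frac{42140 + B}{K + 18803} = \frac{42140 - 1863}{-7092 + 18803} = \frac{40277}{11711}$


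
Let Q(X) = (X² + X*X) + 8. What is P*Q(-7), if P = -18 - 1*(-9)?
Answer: -954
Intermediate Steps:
Q(X) = 8 + 2*X² (Q(X) = (X² + X²) + 8 = 2*X² + 8 = 8 + 2*X²)
P = -9 (P = -18 + 9 = -9)
P*Q(-7) = -9*(8 + 2*(-7)²) = -9*(8 + 2*49) = -9*(8 + 98) = -9*106 = -954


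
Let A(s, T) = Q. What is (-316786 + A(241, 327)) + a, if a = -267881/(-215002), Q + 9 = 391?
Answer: -68027224927/215002 ≈ -3.1640e+5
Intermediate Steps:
Q = 382 (Q = -9 + 391 = 382)
A(s, T) = 382
a = 267881/215002 (a = -267881*(-1/215002) = 267881/215002 ≈ 1.2459)
(-316786 + A(241, 327)) + a = (-316786 + 382) + 267881/215002 = -316404 + 267881/215002 = -68027224927/215002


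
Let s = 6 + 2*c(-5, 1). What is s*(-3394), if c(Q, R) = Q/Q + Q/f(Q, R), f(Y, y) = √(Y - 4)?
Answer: -27152 - 33940*I/3 ≈ -27152.0 - 11313.0*I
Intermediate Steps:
f(Y, y) = √(-4 + Y)
c(Q, R) = 1 + Q/√(-4 + Q) (c(Q, R) = Q/Q + Q/(√(-4 + Q)) = 1 + Q/√(-4 + Q))
s = 8 + 10*I/3 (s = 6 + 2*(1 - 5/√(-4 - 5)) = 6 + 2*(1 - (-5)*I/3) = 6 + 2*(1 + 5*I/3) = 6 + (2 + 10*I/3) = 8 + 10*I/3 ≈ 8.0 + 3.3333*I)
s*(-3394) = (8 + 10*I/3)*(-3394) = -27152 - 33940*I/3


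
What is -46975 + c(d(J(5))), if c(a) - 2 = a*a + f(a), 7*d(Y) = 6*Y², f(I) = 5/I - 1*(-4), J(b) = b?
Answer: -68369087/1470 ≈ -46510.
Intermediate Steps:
f(I) = 4 + 5/I (f(I) = 5/I + 4 = 4 + 5/I)
d(Y) = 6*Y²/7 (d(Y) = (6*Y²)/7 = 6*Y²/7)
c(a) = 6 + a² + 5/a (c(a) = 2 + (a*a + (4 + 5/a)) = 2 + (a² + (4 + 5/a)) = 2 + (4 + a² + 5/a) = 6 + a² + 5/a)
-46975 + c(d(J(5))) = -46975 + (6 + ((6/7)*5²)² + 5/(((6/7)*5²))) = -46975 + (6 + ((6/7)*25)² + 5/(((6/7)*25))) = -46975 + (6 + (150/7)² + 5/(150/7)) = -46975 + (6 + 22500/49 + 5*(7/150)) = -46975 + (6 + 22500/49 + 7/30) = -46975 + 684163/1470 = -68369087/1470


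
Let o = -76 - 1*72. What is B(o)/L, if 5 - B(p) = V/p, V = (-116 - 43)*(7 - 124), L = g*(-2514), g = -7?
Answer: 19343/2604504 ≈ 0.0074268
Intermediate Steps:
o = -148 (o = -76 - 72 = -148)
L = 17598 (L = -7*(-2514) = 17598)
V = 18603 (V = -159*(-117) = 18603)
B(p) = 5 - 18603/p
B(o)/L = (5 - 18603/(-148))/17598 = (5 - 18603*(-1/148))*(1/17598) = (5 + 18603/148)*(1/17598) = (19343/148)*(1/17598) = 19343/2604504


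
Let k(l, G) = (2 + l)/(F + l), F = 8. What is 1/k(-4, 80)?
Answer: -2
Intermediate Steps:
k(l, G) = (2 + l)/(8 + l)
1/k(-4, 80) = 1/((2 - 4)/(8 - 4)) = 1/(-2/4) = 1/((¼)*(-2)) = 1/(-½) = -2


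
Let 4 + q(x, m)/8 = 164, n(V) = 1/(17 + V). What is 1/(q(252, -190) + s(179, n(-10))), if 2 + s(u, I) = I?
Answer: 7/8947 ≈ 0.00078239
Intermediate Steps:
q(x, m) = 1280 (q(x, m) = -32 + 8*164 = -32 + 1312 = 1280)
s(u, I) = -2 + I
1/(q(252, -190) + s(179, n(-10))) = 1/(1280 + (-2 + 1/(17 - 10))) = 1/(1280 + (-2 + 1/7)) = 1/(1280 + (-2 + ⅐)) = 1/(1280 - 13/7) = 1/(8947/7) = 7/8947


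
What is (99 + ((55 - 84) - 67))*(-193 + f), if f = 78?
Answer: -345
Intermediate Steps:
(99 + ((55 - 84) - 67))*(-193 + f) = (99 + ((55 - 84) - 67))*(-193 + 78) = (99 + (-29 - 67))*(-115) = (99 - 96)*(-115) = 3*(-115) = -345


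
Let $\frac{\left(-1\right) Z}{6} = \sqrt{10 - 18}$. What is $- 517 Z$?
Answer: $6204 i \sqrt{2} \approx 8773.8 i$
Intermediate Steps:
$Z = - 12 i \sqrt{2}$ ($Z = - 6 \sqrt{10 - 18} = - 6 \sqrt{-8} = - 6 \cdot 2 i \sqrt{2} = - 12 i \sqrt{2} \approx - 16.971 i$)
$- 517 Z = - 517 \left(- 12 i \sqrt{2}\right) = 6204 i \sqrt{2}$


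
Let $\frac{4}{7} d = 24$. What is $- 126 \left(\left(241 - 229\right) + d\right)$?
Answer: $-6804$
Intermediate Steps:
$d = 42$ ($d = \frac{7}{4} \cdot 24 = 42$)
$- 126 \left(\left(241 - 229\right) + d\right) = - 126 \left(\left(241 - 229\right) + 42\right) = - 126 \left(12 + 42\right) = \left(-126\right) 54 = -6804$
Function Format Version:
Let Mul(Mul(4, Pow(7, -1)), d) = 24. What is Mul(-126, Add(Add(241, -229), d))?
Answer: -6804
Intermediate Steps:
d = 42 (d = Mul(Rational(7, 4), 24) = 42)
Mul(-126, Add(Add(241, -229), d)) = Mul(-126, Add(Add(241, -229), 42)) = Mul(-126, Add(12, 42)) = Mul(-126, 54) = -6804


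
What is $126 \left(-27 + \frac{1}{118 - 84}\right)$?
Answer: $- \frac{57771}{17} \approx -3398.3$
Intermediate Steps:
$126 \left(-27 + \frac{1}{118 - 84}\right) = 126 \left(-27 + \frac{1}{34}\right) = 126 \left(- \frac{917}{34}\right) = - \frac{57771}{17}$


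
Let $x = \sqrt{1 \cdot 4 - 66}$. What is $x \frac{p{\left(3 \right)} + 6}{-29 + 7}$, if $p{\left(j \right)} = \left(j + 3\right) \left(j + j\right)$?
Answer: $- \frac{21 i \sqrt{62}}{11} \approx - 15.032 i$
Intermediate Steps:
$p{\left(j \right)} = 2 j \left(3 + j\right)$ ($p{\left(j \right)} = \left(3 + j\right) 2 j = 2 j \left(3 + j\right)$)
$x = i \sqrt{62}$ ($x = \sqrt{4 - 66} = \sqrt{-62} = i \sqrt{62} \approx 7.874 i$)
$x \frac{p{\left(3 \right)} + 6}{-29 + 7} = i \sqrt{62} \frac{2 \cdot 3 \left(3 + 3\right) + 6}{-29 + 7} = i \sqrt{62} \frac{2 \cdot 3 \cdot 6 + 6}{-22} = i \sqrt{62} \left(36 + 6\right) \left(- \frac{1}{22}\right) = i \sqrt{62} \cdot 42 \left(- \frac{1}{22}\right) = i \sqrt{62} \left(- \frac{21}{11}\right) = - \frac{21 i \sqrt{62}}{11}$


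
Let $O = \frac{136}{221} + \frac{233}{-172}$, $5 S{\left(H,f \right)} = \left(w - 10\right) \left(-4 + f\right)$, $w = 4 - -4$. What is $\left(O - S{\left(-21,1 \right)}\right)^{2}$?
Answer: $\frac{470065761}{124992400} \approx 3.7608$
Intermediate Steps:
$w = 8$ ($w = 4 + 4 = 8$)
$S{\left(H,f \right)} = \frac{8}{5} - \frac{2 f}{5}$ ($S{\left(H,f \right)} = \frac{\left(8 - 10\right) \left(-4 + f\right)}{5} = \frac{\left(-2\right) \left(-4 + f\right)}{5} = \frac{8 - 2 f}{5} = \frac{8}{5} - \frac{2 f}{5}$)
$O = - \frac{1653}{2236}$ ($O = 136 \cdot \frac{1}{221} + 233 \left(- \frac{1}{172}\right) = \frac{8}{13} - \frac{233}{172} = - \frac{1653}{2236} \approx -0.73927$)
$\left(O - S{\left(-21,1 \right)}\right)^{2} = \left(- \frac{1653}{2236} - \left(\frac{8}{5} - \frac{2}{5}\right)\right)^{2} = \left(- \frac{1653}{2236} - \frac{6}{5}\right)^{2} = \left(- \frac{21681}{11180}\right)^{2} = \frac{470065761}{124992400}$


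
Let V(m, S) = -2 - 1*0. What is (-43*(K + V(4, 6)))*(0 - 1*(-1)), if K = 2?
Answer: 0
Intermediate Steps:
V(m, S) = -2 (V(m, S) = -2 + 0 = -2)
(-43*(K + V(4, 6)))*(0 - 1*(-1)) = (-43*(2 - 2))*(0 - 1*(-1)) = (-43*0)*(0 + 1) = 0*1 = 0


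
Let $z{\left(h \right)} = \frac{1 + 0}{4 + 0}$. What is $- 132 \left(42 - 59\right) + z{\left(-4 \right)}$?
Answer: $\frac{8977}{4} \approx 2244.3$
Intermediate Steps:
$z{\left(h \right)} = \frac{1}{4}$ ($z{\left(h \right)} = 1 \cdot \frac{1}{4} = \frac{1}{4}$)
$- 132 \left(42 - 59\right) + z{\left(-4 \right)} = - 132 \left(42 - 59\right) + \frac{1}{4} = \left(-132\right) \left(-17\right) + \frac{1}{4} = 2244 + \frac{1}{4} = \frac{8977}{4}$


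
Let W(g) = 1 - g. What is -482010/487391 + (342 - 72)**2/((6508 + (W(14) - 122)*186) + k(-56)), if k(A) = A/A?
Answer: -44496671910/9065959991 ≈ -4.9081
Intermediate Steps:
k(A) = 1
-482010/487391 + (342 - 72)**2/((6508 + (W(14) - 122)*186) + k(-56)) = -482010/487391 + (342 - 72)**2/((6508 + ((1 - 1*14) - 122)*186) + 1) = -482010*1/487391 + 270**2/((6508 + ((1 - 14) - 122)*186) + 1) = -482010/487391 + 72900/((6508 + (-13 - 122)*186) + 1) = -482010/487391 + 72900/((6508 - 135*186) + 1) = -482010/487391 + 72900/((6508 - 25110) + 1) = -482010/487391 + 72900/(-18602 + 1) = -482010/487391 + 72900/(-18601) = -482010/487391 + 72900*(-1/18601) = -482010/487391 - 72900/18601 = -44496671910/9065959991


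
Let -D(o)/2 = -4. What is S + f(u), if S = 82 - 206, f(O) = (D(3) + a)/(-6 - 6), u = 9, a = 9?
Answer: -1505/12 ≈ -125.42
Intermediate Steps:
D(o) = 8 (D(o) = -2*(-4) = 8)
f(O) = -17/12 (f(O) = (8 + 9)/(-6 - 6) = 17/(-12) = 17*(-1/12) = -17/12)
S = -124
S + f(u) = -124 - 17/12 = -1505/12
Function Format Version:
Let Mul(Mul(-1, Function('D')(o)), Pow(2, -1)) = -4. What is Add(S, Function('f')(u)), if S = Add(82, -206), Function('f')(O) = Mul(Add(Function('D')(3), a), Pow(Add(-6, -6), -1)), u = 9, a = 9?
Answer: Rational(-1505, 12) ≈ -125.42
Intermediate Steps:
Function('D')(o) = 8 (Function('D')(o) = Mul(-2, -4) = 8)
Function('f')(O) = Rational(-17, 12) (Function('f')(O) = Mul(Add(8, 9), Pow(Add(-6, -6), -1)) = Mul(17, Pow(-12, -1)) = Mul(17, Rational(-1, 12)) = Rational(-17, 12))
S = -124
Add(S, Function('f')(u)) = Add(-124, Rational(-17, 12)) = Rational(-1505, 12)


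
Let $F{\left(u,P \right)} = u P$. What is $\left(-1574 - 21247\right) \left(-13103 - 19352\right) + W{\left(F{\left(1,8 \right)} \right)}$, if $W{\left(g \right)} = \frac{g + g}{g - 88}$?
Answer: $\frac{3703277774}{5} \approx 7.4066 \cdot 10^{8}$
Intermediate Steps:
$F{\left(u,P \right)} = P u$
$W{\left(g \right)} = \frac{2 g}{-88 + g}$
$\left(-1574 - 21247\right) \left(-13103 - 19352\right) + W{\left(F{\left(1,8 \right)} \right)} = \left(-1574 - 21247\right) \left(-13103 - 19352\right) + \frac{2 \cdot 8 \cdot 1}{-88 + 8 \cdot 1} = \left(-22821\right) \left(-32455\right) + 2 \cdot 8 \frac{1}{-88 + 8} = 740655555 + 2 \cdot 8 \frac{1}{-80} = 740655555 + 2 \cdot 8 \left(- \frac{1}{80}\right) = 740655555 - \frac{1}{5} = \frac{3703277774}{5}$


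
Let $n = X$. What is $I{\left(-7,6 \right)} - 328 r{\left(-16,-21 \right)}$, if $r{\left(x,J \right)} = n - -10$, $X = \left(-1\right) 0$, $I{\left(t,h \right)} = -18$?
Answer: $-3298$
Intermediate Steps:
$X = 0$
$n = 0$
$r{\left(x,J \right)} = 10$ ($r{\left(x,J \right)} = 0 - -10 = 0 + 10 = 10$)
$I{\left(-7,6 \right)} - 328 r{\left(-16,-21 \right)} = -18 - 3280 = -3298$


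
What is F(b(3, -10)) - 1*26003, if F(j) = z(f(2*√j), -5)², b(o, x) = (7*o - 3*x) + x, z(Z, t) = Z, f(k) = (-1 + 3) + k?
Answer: -25835 + 8*√41 ≈ -25784.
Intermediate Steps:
f(k) = 2 + k
b(o, x) = -2*x + 7*o (b(o, x) = (-3*x + 7*o) + x = -2*x + 7*o)
F(j) = (2 + 2*√j)²
F(b(3, -10)) - 1*26003 = 4*(1 + √(-2*(-10) + 7*3))² - 1*26003 = 4*(1 + √(20 + 21))² - 26003 = 4*(1 + √41)² - 26003 = -26003 + 4*(1 + √41)²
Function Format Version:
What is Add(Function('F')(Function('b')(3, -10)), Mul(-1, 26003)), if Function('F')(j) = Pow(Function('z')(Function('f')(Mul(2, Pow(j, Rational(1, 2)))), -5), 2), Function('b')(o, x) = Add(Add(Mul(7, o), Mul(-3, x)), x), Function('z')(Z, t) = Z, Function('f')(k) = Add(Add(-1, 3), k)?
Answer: Add(-25835, Mul(8, Pow(41, Rational(1, 2)))) ≈ -25784.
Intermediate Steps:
Function('f')(k) = Add(2, k)
Function('b')(o, x) = Add(Mul(-2, x), Mul(7, o)) (Function('b')(o, x) = Add(Add(Mul(-3, x), Mul(7, o)), x) = Add(Mul(-2, x), Mul(7, o)))
Function('F')(j) = Pow(Add(2, Mul(2, Pow(j, Rational(1, 2)))), 2)
Add(Function('F')(Function('b')(3, -10)), Mul(-1, 26003)) = Add(Mul(4, Pow(Add(1, Pow(Add(Mul(-2, -10), Mul(7, 3)), Rational(1, 2))), 2)), Mul(-1, 26003)) = Add(Mul(4, Pow(Add(1, Pow(Add(20, 21), Rational(1, 2))), 2)), -26003) = Add(Mul(4, Pow(Add(1, Pow(41, Rational(1, 2))), 2)), -26003) = Add(-26003, Mul(4, Pow(Add(1, Pow(41, Rational(1, 2))), 2)))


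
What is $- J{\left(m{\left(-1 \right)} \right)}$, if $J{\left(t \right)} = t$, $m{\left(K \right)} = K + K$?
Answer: $2$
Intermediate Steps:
$m{\left(K \right)} = 2 K$
$- J{\left(m{\left(-1 \right)} \right)} = - 2 \left(-1\right) = \left(-1\right) \left(-2\right) = 2$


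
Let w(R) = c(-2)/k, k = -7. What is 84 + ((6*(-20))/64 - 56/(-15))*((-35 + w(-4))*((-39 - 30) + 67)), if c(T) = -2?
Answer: 29823/140 ≈ 213.02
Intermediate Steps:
w(R) = 2/7 (w(R) = -2/(-7) = -2*(-⅐) = 2/7)
84 + ((6*(-20))/64 - 56/(-15))*((-35 + w(-4))*((-39 - 30) + 67)) = 84 + ((6*(-20))/64 - 56/(-15))*((-35 + 2/7)*((-39 - 30) + 67)) = 84 + (-120*1/64 - 56*(-1/15))*(-243*(-69 + 67)/7) = 84 + (-15/8 + 56/15)*(-243/7*(-2)) = 84 + (223/120)*(486/7) = 84 + 18063/140 = 29823/140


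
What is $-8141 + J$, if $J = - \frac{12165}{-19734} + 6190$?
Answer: $- \frac{12829623}{6578} \approx -1950.4$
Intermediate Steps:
$J = \frac{40721875}{6578}$ ($J = \left(-12165\right) \left(- \frac{1}{19734}\right) + 6190 = \frac{4055}{6578} + 6190 = \frac{40721875}{6578} \approx 6190.6$)
$-8141 + J = -8141 + \frac{40721875}{6578} = - \frac{12829623}{6578}$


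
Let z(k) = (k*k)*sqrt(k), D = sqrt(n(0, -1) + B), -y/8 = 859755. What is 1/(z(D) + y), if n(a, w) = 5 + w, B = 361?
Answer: -1/(6878040 - 365*365**(1/4)) ≈ -1.4542e-7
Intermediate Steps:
y = -6878040 (y = -8*859755 = -6878040)
D = sqrt(365) (D = sqrt((5 - 1) + 361) = sqrt(4 + 361) = sqrt(365) ≈ 19.105)
z(k) = k**(5/2) (z(k) = k**2*sqrt(k) = k**(5/2))
1/(z(D) + y) = 1/((sqrt(365))**(5/2) - 6878040) = 1/(365*365**(1/4) - 6878040) = 1/(-6878040 + 365*365**(1/4))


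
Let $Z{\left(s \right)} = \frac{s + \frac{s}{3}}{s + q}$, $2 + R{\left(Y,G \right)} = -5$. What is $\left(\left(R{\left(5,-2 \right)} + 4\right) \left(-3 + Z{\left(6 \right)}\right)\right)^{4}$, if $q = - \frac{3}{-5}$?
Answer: $\frac{12117361}{14641} \approx 827.63$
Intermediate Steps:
$q = \frac{3}{5}$ ($q = \left(-3\right) \left(- \frac{1}{5}\right) = \frac{3}{5} \approx 0.6$)
$R{\left(Y,G \right)} = -7$ ($R{\left(Y,G \right)} = -2 - 5 = -7$)
$Z{\left(s \right)} = \frac{4 s}{3 \left(\frac{3}{5} + s\right)}$ ($Z{\left(s \right)} = \frac{s + \frac{s}{3}}{s + \frac{3}{5}} = \frac{s + s \frac{1}{3}}{\frac{3}{5} + s} = \frac{s + \frac{s}{3}}{\frac{3}{5} + s} = \frac{\frac{4}{3} s}{\frac{3}{5} + s} = \frac{4 s}{3 \left(\frac{3}{5} + s\right)}$)
$\left(\left(R{\left(5,-2 \right)} + 4\right) \left(-3 + Z{\left(6 \right)}\right)\right)^{4} = \left(\left(-7 + 4\right) \left(-3 + \frac{20}{3} \cdot 6 \frac{1}{3 + 5 \cdot 6}\right)\right)^{4} = \left(- 3 \left(-3 + \frac{20}{3} \cdot 6 \frac{1}{3 + 30}\right)\right)^{4} = \left(- 3 \left(-3 + \frac{20}{3} \cdot 6 \cdot \frac{1}{33}\right)\right)^{4} = \left(- 3 \left(-3 + \frac{40}{33}\right)\right)^{4} = \left(\left(-3\right) \left(- \frac{59}{33}\right)\right)^{4} = \left(\frac{59}{11}\right)^{4} = \frac{12117361}{14641}$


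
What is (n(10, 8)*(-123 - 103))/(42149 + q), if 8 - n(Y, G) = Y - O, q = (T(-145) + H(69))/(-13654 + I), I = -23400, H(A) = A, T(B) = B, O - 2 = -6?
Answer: 8374204/260298187 ≈ 0.032172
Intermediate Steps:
O = -4 (O = 2 - 6 = -4)
q = 38/18527 (q = (-145 + 69)/(-13654 - 23400) = -76/(-37054) = -76*(-1/37054) = 38/18527 ≈ 0.0020511)
n(Y, G) = 4 - Y (n(Y, G) = 8 - (Y - 1*(-4)) = 8 - (Y + 4) = 8 - (4 + Y) = 8 + (-4 - Y) = 4 - Y)
(n(10, 8)*(-123 - 103))/(42149 + q) = ((4 - 1*10)*(-123 - 103))/(42149 + 38/18527) = ((4 - 10)*(-226))/(780894561/18527) = -6*(-226)*(18527/780894561) = 1356*(18527/780894561) = 8374204/260298187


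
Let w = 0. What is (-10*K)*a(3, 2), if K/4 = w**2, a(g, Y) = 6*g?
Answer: 0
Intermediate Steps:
K = 0 (K = 4*0**2 = 4*0 = 0)
(-10*K)*a(3, 2) = (-10*0)*(6*3) = 0*18 = 0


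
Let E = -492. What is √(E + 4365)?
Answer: √3873 ≈ 62.233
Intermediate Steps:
√(E + 4365) = √(-492 + 4365) = √3873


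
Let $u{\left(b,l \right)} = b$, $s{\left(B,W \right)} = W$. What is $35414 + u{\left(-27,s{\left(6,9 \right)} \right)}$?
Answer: $35387$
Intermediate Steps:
$35414 + u{\left(-27,s{\left(6,9 \right)} \right)} = 35414 - 27 = 35387$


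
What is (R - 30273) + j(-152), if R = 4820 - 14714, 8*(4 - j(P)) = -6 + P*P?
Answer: -172201/4 ≈ -43050.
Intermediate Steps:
j(P) = 19/4 - P**2/8 (j(P) = 4 - (-6 + P*P)/8 = 4 - (-6 + P**2)/8 = 4 + (3/4 - P**2/8) = 19/4 - P**2/8)
R = -9894
(R - 30273) + j(-152) = (-9894 - 30273) + (19/4 - 1/8*(-152)**2) = -40167 + (19/4 - 1/8*23104) = -40167 + (19/4 - 2888) = -40167 - 11533/4 = -172201/4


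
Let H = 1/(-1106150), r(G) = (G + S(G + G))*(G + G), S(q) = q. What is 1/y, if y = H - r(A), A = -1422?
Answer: -1106150/13420369299601 ≈ -8.2423e-8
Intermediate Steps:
r(G) = 6*G² (r(G) = (G + (G + G))*(G + G) = (G + 2*G)*(2*G) = (3*G)*(2*G) = 6*G²)
H = -1/1106150 ≈ -9.0404e-7
y = -13420369299601/1106150 (y = -1/1106150 - 6*(-1422)² = -1/1106150 - 6*2022084 = -1/1106150 - 1*12132504 = -1/1106150 - 12132504 = -13420369299601/1106150 ≈ -1.2133e+7)
1/y = 1/(-13420369299601/1106150) = -1106150/13420369299601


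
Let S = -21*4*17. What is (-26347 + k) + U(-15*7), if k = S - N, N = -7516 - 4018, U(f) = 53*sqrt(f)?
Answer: -16241 + 53*I*sqrt(105) ≈ -16241.0 + 543.09*I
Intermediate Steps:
S = -1428 (S = -84*17 = -1428)
N = -11534
k = 10106 (k = -1428 - 1*(-11534) = -1428 + 11534 = 10106)
(-26347 + k) + U(-15*7) = (-26347 + 10106) + 53*sqrt(-15*7) = -16241 + 53*sqrt(-105) = -16241 + 53*(I*sqrt(105)) = -16241 + 53*I*sqrt(105)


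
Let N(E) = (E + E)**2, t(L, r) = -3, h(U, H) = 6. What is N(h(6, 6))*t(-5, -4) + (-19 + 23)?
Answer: -428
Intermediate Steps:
N(E) = 4*E**2 (N(E) = (2*E)**2 = 4*E**2)
N(h(6, 6))*t(-5, -4) + (-19 + 23) = (4*6**2)*(-3) + (-19 + 23) = (4*36)*(-3) + 4 = 144*(-3) + 4 = -432 + 4 = -428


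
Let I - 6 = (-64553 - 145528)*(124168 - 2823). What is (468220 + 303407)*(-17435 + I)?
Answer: -19670544174180498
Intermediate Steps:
I = -25492278939 (I = 6 + (-64553 - 145528)*(124168 - 2823) = 6 - 210081*121345 = 6 - 25492278945 = -25492278939)
(468220 + 303407)*(-17435 + I) = (468220 + 303407)*(-17435 - 25492278939) = 771627*(-25492296374) = -19670544174180498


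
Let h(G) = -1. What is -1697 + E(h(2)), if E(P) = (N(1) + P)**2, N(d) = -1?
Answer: -1693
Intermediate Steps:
E(P) = (-1 + P)**2
-1697 + E(h(2)) = -1697 + (-1 - 1)**2 = -1697 + (-2)**2 = -1697 + 4 = -1693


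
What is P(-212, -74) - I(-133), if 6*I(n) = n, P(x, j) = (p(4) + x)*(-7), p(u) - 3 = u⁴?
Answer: -1841/6 ≈ -306.83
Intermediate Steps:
p(u) = 3 + u⁴
P(x, j) = -1813 - 7*x (P(x, j) = ((3 + 4⁴) + x)*(-7) = ((3 + 256) + x)*(-7) = (259 + x)*(-7) = -1813 - 7*x)
I(n) = n/6
P(-212, -74) - I(-133) = (-1813 - 7*(-212)) - (-133)/6 = (-1813 + 1484) - 1*(-133/6) = -329 + 133/6 = -1841/6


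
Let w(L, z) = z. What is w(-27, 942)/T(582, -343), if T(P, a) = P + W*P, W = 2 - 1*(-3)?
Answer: 157/582 ≈ 0.26976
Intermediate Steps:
W = 5 (W = 2 + 3 = 5)
T(P, a) = 6*P (T(P, a) = P + 5*P = 6*P)
w(-27, 942)/T(582, -343) = 942/((6*582)) = 942/3492 = 942*(1/3492) = 157/582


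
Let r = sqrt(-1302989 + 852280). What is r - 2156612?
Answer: -2156612 + 31*I*sqrt(469) ≈ -2.1566e+6 + 671.35*I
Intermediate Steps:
r = 31*I*sqrt(469) (r = sqrt(-450709) = 31*I*sqrt(469) ≈ 671.35*I)
r - 2156612 = 31*I*sqrt(469) - 2156612 = -2156612 + 31*I*sqrt(469)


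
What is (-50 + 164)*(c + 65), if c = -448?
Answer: -43662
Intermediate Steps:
(-50 + 164)*(c + 65) = (-50 + 164)*(-448 + 65) = 114*(-383) = -43662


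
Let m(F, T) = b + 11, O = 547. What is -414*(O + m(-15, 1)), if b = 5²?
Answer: -241362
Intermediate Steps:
b = 25
m(F, T) = 36 (m(F, T) = 25 + 11 = 36)
-414*(O + m(-15, 1)) = -414*(547 + 36) = -414*583 = -241362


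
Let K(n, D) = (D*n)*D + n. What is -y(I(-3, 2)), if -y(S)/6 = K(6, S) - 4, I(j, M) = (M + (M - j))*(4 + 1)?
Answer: 44112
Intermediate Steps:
I(j, M) = -5*j + 10*M (I(j, M) = (-j + 2*M)*5 = -5*j + 10*M)
K(n, D) = n + n*D² (K(n, D) = n*D² + n = n + n*D²)
y(S) = -12 - 36*S² (y(S) = -6*(6*(1 + S²) - 4) = -6*((6 + 6*S²) - 4) = -6*(2 + 6*S²) = -12 - 36*S²)
-y(I(-3, 2)) = -(-12 - 36*(-5*(-3) + 10*2)²) = -(-12 - 36*(15 + 20)²) = -(-12 - 36*35²) = -(-12 - 36*1225) = -(-12 - 44100) = -1*(-44112) = 44112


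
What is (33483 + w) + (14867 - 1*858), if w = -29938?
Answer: 17554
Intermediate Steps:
(33483 + w) + (14867 - 1*858) = (33483 - 29938) + (14867 - 1*858) = 3545 + (14867 - 858) = 3545 + 14009 = 17554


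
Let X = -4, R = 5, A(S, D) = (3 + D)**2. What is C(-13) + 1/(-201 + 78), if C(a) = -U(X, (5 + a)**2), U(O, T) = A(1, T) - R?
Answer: -551533/123 ≈ -4484.0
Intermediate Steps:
U(O, T) = -5 + (3 + T)**2 (U(O, T) = (3 + T)**2 - 1*5 = (3 + T)**2 - 5 = -5 + (3 + T)**2)
C(a) = 5 - (3 + (5 + a)**2)**2 (C(a) = -(-5 + (3 + (5 + a)**2)**2) = 5 - (3 + (5 + a)**2)**2)
C(-13) + 1/(-201 + 78) = (5 - (3 + (5 - 13)**2)**2) + 1/(-201 + 78) = (5 - (3 + (-8)**2)**2) + 1/(-123) = (5 - (3 + 64)**2) - 1/123 = (5 - 1*67**2) - 1/123 = (5 - 1*4489) - 1/123 = (5 - 4489) - 1/123 = -4484 - 1/123 = -551533/123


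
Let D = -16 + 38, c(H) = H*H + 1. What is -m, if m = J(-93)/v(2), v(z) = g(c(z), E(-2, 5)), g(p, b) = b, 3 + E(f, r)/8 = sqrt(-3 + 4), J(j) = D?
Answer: 11/8 ≈ 1.3750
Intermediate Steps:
c(H) = 1 + H**2 (c(H) = H**2 + 1 = 1 + H**2)
D = 22
J(j) = 22
E(f, r) = -16 (E(f, r) = -24 + 8*sqrt(-3 + 4) = -24 + 8*sqrt(1) = -24 + 8*1 = -24 + 8 = -16)
v(z) = -16
m = -11/8 (m = 22/(-16) = 22*(-1/16) = -11/8 ≈ -1.3750)
-m = -1*(-11/8) = 11/8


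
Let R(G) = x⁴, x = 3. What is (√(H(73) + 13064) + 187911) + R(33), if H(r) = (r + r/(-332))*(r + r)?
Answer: 187992 + 3*√72533202/166 ≈ 1.8815e+5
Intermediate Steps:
H(r) = 331*r²/166 (H(r) = (r + r*(-1/332))*(2*r) = (r - r/332)*(2*r) = (331*r/332)*(2*r) = 331*r²/166)
R(G) = 81 (R(G) = 3⁴ = 81)
(√(H(73) + 13064) + 187911) + R(33) = (√((331/166)*73² + 13064) + 187911) + 81 = (√((331/166)*5329 + 13064) + 187911) + 81 = (√(1763899/166 + 13064) + 187911) + 81 = (√(3932523/166) + 187911) + 81 = (3*√72533202/166 + 187911) + 81 = (187911 + 3*√72533202/166) + 81 = 187992 + 3*√72533202/166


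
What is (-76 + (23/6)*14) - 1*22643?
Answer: -67996/3 ≈ -22665.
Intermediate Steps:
(-76 + (23/6)*14) - 1*22643 = (-76 + (23*(⅙))*14) - 22643 = (-76 + (23/6)*14) - 22643 = (-76 + 161/3) - 22643 = -67/3 - 22643 = -67996/3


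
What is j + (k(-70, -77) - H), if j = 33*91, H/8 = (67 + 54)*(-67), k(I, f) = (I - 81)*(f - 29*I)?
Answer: -227044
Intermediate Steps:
k(I, f) = (-81 + I)*(f - 29*I)
H = -64856 (H = 8*((67 + 54)*(-67)) = 8*(121*(-67)) = 8*(-8107) = -64856)
j = 3003
j + (k(-70, -77) - H) = 3003 + ((-81*(-77) - 29*(-70)² + 2349*(-70) - 70*(-77)) - 1*(-64856)) = 3003 + ((6237 - 29*4900 - 164430 + 5390) + 64856) = 3003 + ((6237 - 142100 - 164430 + 5390) + 64856) = 3003 + (-294903 + 64856) = 3003 - 230047 = -227044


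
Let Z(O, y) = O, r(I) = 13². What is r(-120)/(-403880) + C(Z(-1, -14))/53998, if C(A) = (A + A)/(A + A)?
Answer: -4360891/10904356120 ≈ -0.00039992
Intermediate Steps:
r(I) = 169
C(A) = 1 (C(A) = (2*A)/((2*A)) = (2*A)*(1/(2*A)) = 1)
r(-120)/(-403880) + C(Z(-1, -14))/53998 = 169/(-403880) + 1/53998 = 169*(-1/403880) + 1*(1/53998) = -169/403880 + 1/53998 = -4360891/10904356120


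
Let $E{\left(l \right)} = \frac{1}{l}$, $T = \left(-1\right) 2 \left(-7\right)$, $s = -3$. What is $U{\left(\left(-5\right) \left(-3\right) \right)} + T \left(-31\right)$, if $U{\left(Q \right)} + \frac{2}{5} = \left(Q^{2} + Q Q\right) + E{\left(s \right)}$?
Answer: $\frac{229}{15} \approx 15.267$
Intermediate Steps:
$T = 14$ ($T = \left(-2\right) \left(-7\right) = 14$)
$U{\left(Q \right)} = - \frac{11}{15} + 2 Q^{2}$ ($U{\left(Q \right)} = - \frac{2}{5} + \left(\left(Q^{2} + Q Q\right) + \frac{1}{-3}\right) = - \frac{2}{5} + \left(\left(Q^{2} + Q^{2}\right) - \frac{1}{3}\right) = - \frac{2}{5} + \left(2 Q^{2} - \frac{1}{3}\right) = - \frac{2}{5} + \left(- \frac{1}{3} + 2 Q^{2}\right) = - \frac{11}{15} + 2 Q^{2}$)
$U{\left(\left(-5\right) \left(-3\right) \right)} + T \left(-31\right) = \left(- \frac{11}{15} + 2 \left(\left(-5\right) \left(-3\right)\right)^{2}\right) + 14 \left(-31\right) = \left(- \frac{11}{15} + 2 \cdot 15^{2}\right) - 434 = \left(- \frac{11}{15} + 2 \cdot 225\right) - 434 = \left(- \frac{11}{15} + 450\right) - 434 = \frac{6739}{15} - 434 = \frac{229}{15}$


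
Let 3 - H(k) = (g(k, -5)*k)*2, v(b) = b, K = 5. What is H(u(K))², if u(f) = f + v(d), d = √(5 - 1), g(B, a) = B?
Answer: 9025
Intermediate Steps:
d = 2 (d = √4 = 2)
u(f) = 2 + f (u(f) = f + 2 = 2 + f)
H(k) = 3 - 2*k² (H(k) = 3 - k*k*2 = 3 - k²*2 = 3 - 2*k²)
H(u(K))² = (3 - 2*(2 + 5)²)² = (3 - 2*7²)² = (3 - 2*49)² = (3 - 98)² = (-95)² = 9025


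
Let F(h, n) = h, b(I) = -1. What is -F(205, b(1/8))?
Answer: -205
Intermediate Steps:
-F(205, b(1/8)) = -1*205 = -205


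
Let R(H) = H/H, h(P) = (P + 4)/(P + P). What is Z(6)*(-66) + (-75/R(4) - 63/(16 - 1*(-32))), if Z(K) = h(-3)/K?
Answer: -3575/48 ≈ -74.479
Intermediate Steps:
h(P) = (4 + P)/(2*P) (h(P) = (4 + P)/((2*P)) = (4 + P)*(1/(2*P)) = (4 + P)/(2*P))
R(H) = 1
Z(K) = -1/(6*K) (Z(K) = ((½)*(4 - 3)/(-3))/K = ((½)*(-⅓)*1)/K = -1/(6*K))
Z(6)*(-66) + (-75/R(4) - 63/(16 - 1*(-32))) = -⅙/6*(-66) + (-75/1 - 63/(16 - 1*(-32))) = -⅙*⅙*(-66) + (-75*1 - 63/(16 + 32)) = -1/36*(-66) + (-75 - 63/48) = 11/6 + (-75 - 63*1/48) = 11/6 + (-75 - 21/16) = 11/6 - 1221/16 = -3575/48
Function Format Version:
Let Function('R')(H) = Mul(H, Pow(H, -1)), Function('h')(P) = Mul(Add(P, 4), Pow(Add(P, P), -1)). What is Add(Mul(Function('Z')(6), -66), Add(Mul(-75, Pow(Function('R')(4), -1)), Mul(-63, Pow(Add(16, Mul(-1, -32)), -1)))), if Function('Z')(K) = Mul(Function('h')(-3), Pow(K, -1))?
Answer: Rational(-3575, 48) ≈ -74.479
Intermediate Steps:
Function('h')(P) = Mul(Rational(1, 2), Pow(P, -1), Add(4, P)) (Function('h')(P) = Mul(Add(4, P), Pow(Mul(2, P), -1)) = Mul(Add(4, P), Mul(Rational(1, 2), Pow(P, -1))) = Mul(Rational(1, 2), Pow(P, -1), Add(4, P)))
Function('R')(H) = 1
Function('Z')(K) = Mul(Rational(-1, 6), Pow(K, -1)) (Function('Z')(K) = Mul(Mul(Rational(1, 2), Pow(-3, -1), Add(4, -3)), Pow(K, -1)) = Mul(Mul(Rational(1, 2), Rational(-1, 3), 1), Pow(K, -1)) = Mul(Rational(-1, 6), Pow(K, -1)))
Add(Mul(Function('Z')(6), -66), Add(Mul(-75, Pow(Function('R')(4), -1)), Mul(-63, Pow(Add(16, Mul(-1, -32)), -1)))) = Add(Mul(Mul(Rational(-1, 6), Pow(6, -1)), -66), Add(Mul(-75, Pow(1, -1)), Mul(-63, Pow(Add(16, Mul(-1, -32)), -1)))) = Add(Mul(Mul(Rational(-1, 6), Rational(1, 6)), -66), Add(Mul(-75, 1), Mul(-63, Pow(Add(16, 32), -1)))) = Add(Mul(Rational(-1, 36), -66), Add(-75, Mul(-63, Pow(48, -1)))) = Add(Rational(11, 6), Add(-75, Mul(-63, Rational(1, 48)))) = Add(Rational(11, 6), Add(-75, Rational(-21, 16))) = Add(Rational(11, 6), Rational(-1221, 16)) = Rational(-3575, 48)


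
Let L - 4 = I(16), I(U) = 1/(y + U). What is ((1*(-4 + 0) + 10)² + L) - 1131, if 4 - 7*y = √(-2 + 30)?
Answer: -3662284/3357 + 7*√7/6714 ≈ -1090.9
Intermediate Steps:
y = 4/7 - 2*√7/7 (y = 4/7 - √(-2 + 30)/7 = 4/7 - 2*√7/7 ≈ -0.18450)
I(U) = 1/(4/7 + U - 2*√7/7) (I(U) = 1/((4/7 - 2*√7/7) + U) = 1/(4/7 + U - 2*√7/7))
L = 4 + 7/(116 - 2*√7) (L = 4 + 7/(4 - 2*√7 + 7*16) = 4 + 7/(4 - 2*√7 + 112) = 4 + 7/(116 - 2*√7) ≈ 4.0632)
((1*(-4 + 0) + 10)² + L) - 1131 = ((1*(-4 + 0) + 10)² + (13631/3357 + 7*√7/6714)) - 1131 = ((1*(-4) + 10)² + (13631/3357 + 7*√7/6714)) - 1131 = ((-4 + 10)² + (13631/3357 + 7*√7/6714)) - 1131 = (6² + (13631/3357 + 7*√7/6714)) - 1131 = (36 + (13631/3357 + 7*√7/6714)) - 1131 = (134483/3357 + 7*√7/6714) - 1131 = -3662284/3357 + 7*√7/6714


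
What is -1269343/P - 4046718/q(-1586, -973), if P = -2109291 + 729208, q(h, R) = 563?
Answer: -5584092077485/776986729 ≈ -7186.9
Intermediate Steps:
P = -1380083
-1269343/P - 4046718/q(-1586, -973) = -1269343/(-1380083) - 4046718/563 = -1269343*(-1/1380083) - 4046718*1/563 = 1269343/1380083 - 4046718/563 = -5584092077485/776986729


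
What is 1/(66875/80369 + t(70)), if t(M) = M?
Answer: 80369/5692705 ≈ 0.014118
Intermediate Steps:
1/(66875/80369 + t(70)) = 1/(66875/80369 + 70) = 1/(5692705/80369) = 80369/5692705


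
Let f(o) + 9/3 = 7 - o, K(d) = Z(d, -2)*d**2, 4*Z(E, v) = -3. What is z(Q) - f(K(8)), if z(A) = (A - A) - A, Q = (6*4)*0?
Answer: -52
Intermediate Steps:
Z(E, v) = -3/4 (Z(E, v) = (1/4)*(-3) = -3/4)
K(d) = -3*d**2/4
Q = 0 (Q = 24*0 = 0)
f(o) = 4 - o (f(o) = -3 + (7 - o) = 4 - o)
z(A) = -A (z(A) = 0 - A = -A)
z(Q) - f(K(8)) = -1*0 - (4 - (-3)*8**2/4) = 0 - (4 - (-3)*64/4) = 0 - (4 - 1*(-48)) = 0 - (4 + 48) = 0 - 1*52 = 0 - 52 = -52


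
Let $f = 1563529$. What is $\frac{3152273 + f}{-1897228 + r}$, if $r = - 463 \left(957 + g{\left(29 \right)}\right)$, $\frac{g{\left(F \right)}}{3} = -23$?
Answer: $- \frac{2357901}{1154186} \approx -2.0429$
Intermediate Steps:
$g{\left(F \right)} = -69$ ($g{\left(F \right)} = 3 \left(-23\right) = -69$)
$r = -411144$ ($r = - 463 \left(957 - 69\right) = \left(-463\right) 888 = -411144$)
$\frac{3152273 + f}{-1897228 + r} = \frac{3152273 + 1563529}{-1897228 - 411144} = \frac{4715802}{-2308372} = 4715802 \left(- \frac{1}{2308372}\right) = - \frac{2357901}{1154186}$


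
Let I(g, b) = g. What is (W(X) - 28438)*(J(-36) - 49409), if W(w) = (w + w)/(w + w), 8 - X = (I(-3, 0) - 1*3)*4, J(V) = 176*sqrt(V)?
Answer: 1405043733 - 30029472*I ≈ 1.405e+9 - 3.0029e+7*I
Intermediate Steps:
X = 32 (X = 8 - (-3 - 1*3)*4 = 8 - (-3 - 3)*4 = 8 - (-6)*4 = 8 - 1*(-24) = 8 + 24 = 32)
W(w) = 1 (W(w) = (2*w)/((2*w)) = (2*w)*(1/(2*w)) = 1)
(W(X) - 28438)*(J(-36) - 49409) = (1 - 28438)*(176*sqrt(-36) - 49409) = -28437*(176*(6*I) - 49409) = -28437*(1056*I - 49409) = -28437*(-49409 + 1056*I) = 1405043733 - 30029472*I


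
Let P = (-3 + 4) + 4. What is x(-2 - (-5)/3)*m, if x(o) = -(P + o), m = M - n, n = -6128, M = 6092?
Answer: -171080/3 ≈ -57027.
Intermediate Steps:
P = 5 (P = 1 + 4 = 5)
m = 12220 (m = 6092 - 1*(-6128) = 6092 + 6128 = 12220)
x(o) = -5 - o (x(o) = -(5 + o) = -5 - o)
x(-2 - (-5)/3)*m = (-5 - (-2 - (-5)/3))*12220 = (-5 - (-2 - 1*(-5/3)))*12220 = (-5 - (-2 + 5/3))*12220 = (-5 - 1*(-⅓))*12220 = (-5 + ⅓)*12220 = -14/3*12220 = -171080/3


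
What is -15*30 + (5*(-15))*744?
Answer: -56250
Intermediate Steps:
-15*30 + (5*(-15))*744 = -450 - 75*744 = -450 - 55800 = -56250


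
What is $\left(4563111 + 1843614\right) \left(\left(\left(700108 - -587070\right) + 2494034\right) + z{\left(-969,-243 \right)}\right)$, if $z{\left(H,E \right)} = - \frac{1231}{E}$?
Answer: $\frac{1962242650399525}{81} \approx 2.4225 \cdot 10^{13}$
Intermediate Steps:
$\left(4563111 + 1843614\right) \left(\left(\left(700108 - -587070\right) + 2494034\right) + z{\left(-969,-243 \right)}\right) = \left(4563111 + 1843614\right) \left(\left(\left(700108 - -587070\right) + 2494034\right) - \frac{1231}{-243}\right) = 6406725 \left(\left(\left(700108 + 587070\right) + 2494034\right) - - \frac{1231}{243}\right) = 6406725 \left(\left(1287178 + 2494034\right) + \frac{1231}{243}\right) = 6406725 \left(3781212 + \frac{1231}{243}\right) = 6406725 \cdot \frac{918835747}{243} = \frac{1962242650399525}{81}$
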